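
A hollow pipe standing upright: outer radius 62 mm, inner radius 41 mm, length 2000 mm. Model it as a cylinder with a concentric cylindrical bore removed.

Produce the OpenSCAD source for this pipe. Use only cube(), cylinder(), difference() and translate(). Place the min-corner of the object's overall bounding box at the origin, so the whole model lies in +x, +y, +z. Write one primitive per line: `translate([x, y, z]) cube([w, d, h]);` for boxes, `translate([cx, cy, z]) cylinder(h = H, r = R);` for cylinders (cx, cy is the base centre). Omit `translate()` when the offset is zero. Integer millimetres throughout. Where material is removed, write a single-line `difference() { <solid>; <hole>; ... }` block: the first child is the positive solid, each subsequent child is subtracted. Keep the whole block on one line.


difference() { translate([62, 62, 0]) cylinder(h = 2000, r = 62); translate([62, 62, 0]) cylinder(h = 2000, r = 41); }


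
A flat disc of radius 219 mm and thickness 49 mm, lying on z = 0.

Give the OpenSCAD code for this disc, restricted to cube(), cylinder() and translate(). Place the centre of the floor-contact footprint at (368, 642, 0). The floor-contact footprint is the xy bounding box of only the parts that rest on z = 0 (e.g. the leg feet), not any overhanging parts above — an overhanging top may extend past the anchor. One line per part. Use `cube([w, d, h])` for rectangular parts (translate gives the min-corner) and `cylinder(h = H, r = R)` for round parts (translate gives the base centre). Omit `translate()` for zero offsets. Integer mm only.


translate([368, 642, 0]) cylinder(h = 49, r = 219);


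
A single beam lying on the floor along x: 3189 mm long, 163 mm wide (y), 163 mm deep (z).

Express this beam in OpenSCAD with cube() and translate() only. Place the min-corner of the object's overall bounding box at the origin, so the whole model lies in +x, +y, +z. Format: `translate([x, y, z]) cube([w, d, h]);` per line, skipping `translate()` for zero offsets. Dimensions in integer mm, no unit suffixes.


cube([3189, 163, 163]);


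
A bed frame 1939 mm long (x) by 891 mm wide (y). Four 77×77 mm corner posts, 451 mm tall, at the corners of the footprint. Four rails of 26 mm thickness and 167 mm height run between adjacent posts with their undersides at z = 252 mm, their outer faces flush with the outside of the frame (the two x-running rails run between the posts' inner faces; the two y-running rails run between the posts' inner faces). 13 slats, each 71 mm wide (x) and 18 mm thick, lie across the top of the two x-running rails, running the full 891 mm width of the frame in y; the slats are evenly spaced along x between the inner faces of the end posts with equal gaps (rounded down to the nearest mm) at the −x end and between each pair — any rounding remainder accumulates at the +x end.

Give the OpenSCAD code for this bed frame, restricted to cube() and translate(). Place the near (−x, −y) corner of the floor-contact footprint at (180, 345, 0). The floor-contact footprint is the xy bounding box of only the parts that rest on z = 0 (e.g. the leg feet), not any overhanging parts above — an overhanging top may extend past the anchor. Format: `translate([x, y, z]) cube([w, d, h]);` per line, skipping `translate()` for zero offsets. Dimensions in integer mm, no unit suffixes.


translate([180, 345, 0]) cube([77, 77, 451]);
translate([180, 1159, 0]) cube([77, 77, 451]);
translate([2042, 345, 0]) cube([77, 77, 451]);
translate([2042, 1159, 0]) cube([77, 77, 451]);
translate([257, 345, 252]) cube([1785, 26, 167]);
translate([257, 1210, 252]) cube([1785, 26, 167]);
translate([180, 422, 252]) cube([26, 737, 167]);
translate([2093, 422, 252]) cube([26, 737, 167]);
translate([318, 345, 419]) cube([71, 891, 18]);
translate([450, 345, 419]) cube([71, 891, 18]);
translate([582, 345, 419]) cube([71, 891, 18]);
translate([714, 345, 419]) cube([71, 891, 18]);
translate([846, 345, 419]) cube([71, 891, 18]);
translate([978, 345, 419]) cube([71, 891, 18]);
translate([1110, 345, 419]) cube([71, 891, 18]);
translate([1242, 345, 419]) cube([71, 891, 18]);
translate([1374, 345, 419]) cube([71, 891, 18]);
translate([1506, 345, 419]) cube([71, 891, 18]);
translate([1638, 345, 419]) cube([71, 891, 18]);
translate([1770, 345, 419]) cube([71, 891, 18]);
translate([1902, 345, 419]) cube([71, 891, 18]);


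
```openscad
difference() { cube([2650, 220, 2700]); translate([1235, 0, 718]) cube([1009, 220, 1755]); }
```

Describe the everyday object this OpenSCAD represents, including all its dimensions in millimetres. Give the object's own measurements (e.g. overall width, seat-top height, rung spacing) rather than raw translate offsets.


A wall 2650 mm long (x), 220 mm thick (y), 2700 mm tall, with a rectangular window opening cut through it. The opening is 1009 mm wide and 1755 mm tall; its sill is at z = 718 mm and its near (−x) edge is 1235 mm from the wall's −x end. The opening passes through the full wall thickness.


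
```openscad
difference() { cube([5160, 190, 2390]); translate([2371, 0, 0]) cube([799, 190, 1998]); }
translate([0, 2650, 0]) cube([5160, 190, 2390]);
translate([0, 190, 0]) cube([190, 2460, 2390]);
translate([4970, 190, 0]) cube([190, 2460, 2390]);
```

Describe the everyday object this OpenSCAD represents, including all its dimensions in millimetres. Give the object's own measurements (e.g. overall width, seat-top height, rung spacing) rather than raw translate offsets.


A single room: four walls, each 2390 mm tall and 190 mm thick, enclosing an outside footprint 5160×2840 mm (x × y), no floor or roof. The front and back walls (−y and +y sides) run the full x-width; the side walls fit between their inner faces. A door opening 799 mm wide and 1998 mm tall is cut through the front wall from the floor up, its −x edge 2371 mm from the wall's −x end.


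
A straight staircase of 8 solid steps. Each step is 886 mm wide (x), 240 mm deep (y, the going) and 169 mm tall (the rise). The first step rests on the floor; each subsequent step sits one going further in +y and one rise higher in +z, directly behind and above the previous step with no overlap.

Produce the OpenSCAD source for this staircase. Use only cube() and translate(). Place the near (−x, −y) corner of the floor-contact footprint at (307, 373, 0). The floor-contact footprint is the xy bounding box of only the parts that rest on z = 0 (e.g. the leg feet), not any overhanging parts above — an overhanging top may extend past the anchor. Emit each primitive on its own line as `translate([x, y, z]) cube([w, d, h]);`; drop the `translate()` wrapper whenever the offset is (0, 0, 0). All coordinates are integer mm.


translate([307, 373, 0]) cube([886, 240, 169]);
translate([307, 613, 169]) cube([886, 240, 169]);
translate([307, 853, 338]) cube([886, 240, 169]);
translate([307, 1093, 507]) cube([886, 240, 169]);
translate([307, 1333, 676]) cube([886, 240, 169]);
translate([307, 1573, 845]) cube([886, 240, 169]);
translate([307, 1813, 1014]) cube([886, 240, 169]);
translate([307, 2053, 1183]) cube([886, 240, 169]);


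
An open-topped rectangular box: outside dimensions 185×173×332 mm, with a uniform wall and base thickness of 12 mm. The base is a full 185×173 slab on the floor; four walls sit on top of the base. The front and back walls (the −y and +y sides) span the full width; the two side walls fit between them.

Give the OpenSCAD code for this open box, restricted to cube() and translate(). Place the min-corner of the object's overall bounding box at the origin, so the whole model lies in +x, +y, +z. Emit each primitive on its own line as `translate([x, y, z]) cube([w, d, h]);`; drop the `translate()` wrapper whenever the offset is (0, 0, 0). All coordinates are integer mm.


cube([185, 173, 12]);
translate([0, 0, 12]) cube([185, 12, 320]);
translate([0, 161, 12]) cube([185, 12, 320]);
translate([0, 12, 12]) cube([12, 149, 320]);
translate([173, 12, 12]) cube([12, 149, 320]);


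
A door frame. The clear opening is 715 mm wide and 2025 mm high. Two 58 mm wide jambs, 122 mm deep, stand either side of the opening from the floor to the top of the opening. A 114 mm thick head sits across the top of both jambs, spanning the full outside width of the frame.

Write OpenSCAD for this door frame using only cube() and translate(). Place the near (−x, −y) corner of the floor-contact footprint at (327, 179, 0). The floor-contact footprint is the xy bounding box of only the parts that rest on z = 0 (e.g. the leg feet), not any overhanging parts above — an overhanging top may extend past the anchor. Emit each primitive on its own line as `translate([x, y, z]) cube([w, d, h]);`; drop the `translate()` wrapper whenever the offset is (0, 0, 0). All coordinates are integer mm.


translate([327, 179, 0]) cube([58, 122, 2025]);
translate([1100, 179, 0]) cube([58, 122, 2025]);
translate([327, 179, 2025]) cube([831, 122, 114]);


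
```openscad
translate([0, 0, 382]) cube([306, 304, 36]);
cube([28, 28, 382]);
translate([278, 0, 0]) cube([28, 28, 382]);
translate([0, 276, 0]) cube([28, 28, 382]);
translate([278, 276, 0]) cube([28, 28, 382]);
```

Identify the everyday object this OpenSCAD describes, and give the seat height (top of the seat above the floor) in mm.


A stool. The seat height is 418 mm.

A 306×304×36 slab at z = 382 on four corner posts — a stool. The seat top is 382 + 36 = 418 mm.


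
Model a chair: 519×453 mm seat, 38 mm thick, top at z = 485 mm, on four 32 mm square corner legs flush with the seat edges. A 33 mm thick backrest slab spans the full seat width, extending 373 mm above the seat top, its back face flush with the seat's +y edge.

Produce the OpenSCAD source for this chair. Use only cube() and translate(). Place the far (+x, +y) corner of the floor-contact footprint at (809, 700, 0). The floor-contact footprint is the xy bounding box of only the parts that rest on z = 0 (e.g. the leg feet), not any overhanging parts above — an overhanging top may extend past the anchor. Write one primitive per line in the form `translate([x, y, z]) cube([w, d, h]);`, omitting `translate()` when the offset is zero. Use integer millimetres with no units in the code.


translate([290, 247, 447]) cube([519, 453, 38]);
translate([290, 247, 0]) cube([32, 32, 447]);
translate([777, 247, 0]) cube([32, 32, 447]);
translate([290, 668, 0]) cube([32, 32, 447]);
translate([777, 668, 0]) cube([32, 32, 447]);
translate([290, 667, 485]) cube([519, 33, 373]);


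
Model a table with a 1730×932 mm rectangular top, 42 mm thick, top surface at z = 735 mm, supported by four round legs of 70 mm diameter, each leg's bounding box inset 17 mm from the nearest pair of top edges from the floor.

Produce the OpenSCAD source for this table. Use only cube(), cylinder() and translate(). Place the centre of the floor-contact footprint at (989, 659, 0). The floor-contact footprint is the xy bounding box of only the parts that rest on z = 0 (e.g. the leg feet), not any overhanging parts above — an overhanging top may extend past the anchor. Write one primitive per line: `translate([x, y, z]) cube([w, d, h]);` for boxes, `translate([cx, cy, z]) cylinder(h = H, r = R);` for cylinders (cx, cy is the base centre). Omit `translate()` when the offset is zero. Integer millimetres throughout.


translate([124, 193, 693]) cube([1730, 932, 42]);
translate([176, 245, 0]) cylinder(h = 693, r = 35);
translate([1802, 245, 0]) cylinder(h = 693, r = 35);
translate([176, 1073, 0]) cylinder(h = 693, r = 35);
translate([1802, 1073, 0]) cylinder(h = 693, r = 35);


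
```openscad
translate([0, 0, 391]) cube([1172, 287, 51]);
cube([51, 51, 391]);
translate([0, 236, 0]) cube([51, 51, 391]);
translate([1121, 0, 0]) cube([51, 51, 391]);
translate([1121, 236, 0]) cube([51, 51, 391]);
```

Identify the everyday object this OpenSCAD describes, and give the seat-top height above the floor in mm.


A bench. The seat-top height is 442 mm.

A long slab on four corner posts — a bench. The slab sits at z = 391 with thickness 51, so the top is 391 + 51 = 442 mm.


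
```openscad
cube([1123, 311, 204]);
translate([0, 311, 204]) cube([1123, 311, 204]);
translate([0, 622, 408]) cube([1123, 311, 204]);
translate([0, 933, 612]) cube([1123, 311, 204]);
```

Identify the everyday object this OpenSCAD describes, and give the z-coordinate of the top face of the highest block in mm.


A staircase. The total rise is 816 mm.

4 identical blocks, each offset up and back from the previous — a staircase. Each step is 204 mm tall and there are 4 of them, so the total rise is 4 × 204 = 816 mm.


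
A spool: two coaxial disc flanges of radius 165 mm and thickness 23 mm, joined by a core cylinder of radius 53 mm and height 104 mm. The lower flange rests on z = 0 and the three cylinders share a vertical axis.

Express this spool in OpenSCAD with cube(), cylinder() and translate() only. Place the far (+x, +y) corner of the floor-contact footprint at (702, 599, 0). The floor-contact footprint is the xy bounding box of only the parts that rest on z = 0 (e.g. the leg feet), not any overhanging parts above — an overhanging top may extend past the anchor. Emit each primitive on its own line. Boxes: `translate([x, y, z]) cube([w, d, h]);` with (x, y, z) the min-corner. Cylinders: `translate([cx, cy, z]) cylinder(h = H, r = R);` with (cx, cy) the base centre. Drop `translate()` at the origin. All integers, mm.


translate([537, 434, 0]) cylinder(h = 23, r = 165);
translate([537, 434, 23]) cylinder(h = 104, r = 53);
translate([537, 434, 127]) cylinder(h = 23, r = 165);


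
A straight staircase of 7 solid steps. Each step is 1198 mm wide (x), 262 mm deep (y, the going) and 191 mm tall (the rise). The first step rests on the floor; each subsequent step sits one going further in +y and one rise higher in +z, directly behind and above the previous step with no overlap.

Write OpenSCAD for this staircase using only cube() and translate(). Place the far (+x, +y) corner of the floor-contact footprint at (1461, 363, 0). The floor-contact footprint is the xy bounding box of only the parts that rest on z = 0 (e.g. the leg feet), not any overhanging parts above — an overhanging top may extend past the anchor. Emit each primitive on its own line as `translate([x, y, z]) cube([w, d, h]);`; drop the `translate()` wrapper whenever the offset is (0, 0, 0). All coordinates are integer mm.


translate([263, 101, 0]) cube([1198, 262, 191]);
translate([263, 363, 191]) cube([1198, 262, 191]);
translate([263, 625, 382]) cube([1198, 262, 191]);
translate([263, 887, 573]) cube([1198, 262, 191]);
translate([263, 1149, 764]) cube([1198, 262, 191]);
translate([263, 1411, 955]) cube([1198, 262, 191]);
translate([263, 1673, 1146]) cube([1198, 262, 191]);


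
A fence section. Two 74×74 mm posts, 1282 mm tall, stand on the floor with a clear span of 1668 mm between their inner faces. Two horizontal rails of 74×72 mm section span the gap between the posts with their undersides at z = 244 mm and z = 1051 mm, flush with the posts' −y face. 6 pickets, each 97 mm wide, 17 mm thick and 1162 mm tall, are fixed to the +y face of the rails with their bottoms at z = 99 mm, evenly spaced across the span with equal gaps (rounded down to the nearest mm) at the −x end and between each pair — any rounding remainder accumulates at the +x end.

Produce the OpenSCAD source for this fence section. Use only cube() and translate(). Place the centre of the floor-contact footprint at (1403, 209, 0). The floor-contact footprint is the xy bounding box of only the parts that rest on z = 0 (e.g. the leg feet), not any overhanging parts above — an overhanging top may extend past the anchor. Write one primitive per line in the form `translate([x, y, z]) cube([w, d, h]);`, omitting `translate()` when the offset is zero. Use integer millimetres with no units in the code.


translate([495, 172, 0]) cube([74, 74, 1282]);
translate([2237, 172, 0]) cube([74, 74, 1282]);
translate([569, 172, 244]) cube([1668, 74, 72]);
translate([569, 172, 1051]) cube([1668, 74, 72]);
translate([724, 246, 99]) cube([97, 17, 1162]);
translate([976, 246, 99]) cube([97, 17, 1162]);
translate([1228, 246, 99]) cube([97, 17, 1162]);
translate([1480, 246, 99]) cube([97, 17, 1162]);
translate([1732, 246, 99]) cube([97, 17, 1162]);
translate([1984, 246, 99]) cube([97, 17, 1162]);


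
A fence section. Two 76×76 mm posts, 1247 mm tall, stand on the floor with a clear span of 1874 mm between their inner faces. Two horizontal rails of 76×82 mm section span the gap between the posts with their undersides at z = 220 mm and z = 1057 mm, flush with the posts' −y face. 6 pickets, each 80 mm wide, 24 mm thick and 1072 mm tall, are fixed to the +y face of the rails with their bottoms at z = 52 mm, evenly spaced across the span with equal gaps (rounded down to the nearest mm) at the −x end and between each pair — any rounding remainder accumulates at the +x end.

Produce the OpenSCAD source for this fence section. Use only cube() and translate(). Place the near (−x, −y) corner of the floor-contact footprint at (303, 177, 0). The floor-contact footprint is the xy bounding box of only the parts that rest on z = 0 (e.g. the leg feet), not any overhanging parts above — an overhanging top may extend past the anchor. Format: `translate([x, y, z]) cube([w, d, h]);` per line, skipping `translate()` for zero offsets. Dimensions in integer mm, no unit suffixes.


translate([303, 177, 0]) cube([76, 76, 1247]);
translate([2253, 177, 0]) cube([76, 76, 1247]);
translate([379, 177, 220]) cube([1874, 76, 82]);
translate([379, 177, 1057]) cube([1874, 76, 82]);
translate([578, 253, 52]) cube([80, 24, 1072]);
translate([857, 253, 52]) cube([80, 24, 1072]);
translate([1136, 253, 52]) cube([80, 24, 1072]);
translate([1415, 253, 52]) cube([80, 24, 1072]);
translate([1694, 253, 52]) cube([80, 24, 1072]);
translate([1973, 253, 52]) cube([80, 24, 1072]);


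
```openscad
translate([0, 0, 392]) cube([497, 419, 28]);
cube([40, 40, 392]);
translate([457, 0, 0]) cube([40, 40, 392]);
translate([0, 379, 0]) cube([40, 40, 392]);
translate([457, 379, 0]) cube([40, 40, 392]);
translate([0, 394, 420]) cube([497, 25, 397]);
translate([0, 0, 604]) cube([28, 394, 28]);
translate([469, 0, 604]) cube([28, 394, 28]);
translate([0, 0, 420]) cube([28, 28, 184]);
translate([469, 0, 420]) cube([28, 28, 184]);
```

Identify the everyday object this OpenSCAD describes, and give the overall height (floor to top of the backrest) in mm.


A chair. The overall height is 817 mm.

A slab on four corner posts with a tall panel at the back — a chair. The seat slab sits at z = 392 with thickness 28, and the 397 mm backrest starts at the seat top, so the overall height is 392 + 28 + 397 = 817 mm.


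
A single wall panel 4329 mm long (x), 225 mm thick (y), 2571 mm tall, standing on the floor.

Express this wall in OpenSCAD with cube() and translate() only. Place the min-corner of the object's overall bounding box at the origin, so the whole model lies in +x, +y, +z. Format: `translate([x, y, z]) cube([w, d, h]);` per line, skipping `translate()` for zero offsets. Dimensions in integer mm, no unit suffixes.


cube([4329, 225, 2571]);


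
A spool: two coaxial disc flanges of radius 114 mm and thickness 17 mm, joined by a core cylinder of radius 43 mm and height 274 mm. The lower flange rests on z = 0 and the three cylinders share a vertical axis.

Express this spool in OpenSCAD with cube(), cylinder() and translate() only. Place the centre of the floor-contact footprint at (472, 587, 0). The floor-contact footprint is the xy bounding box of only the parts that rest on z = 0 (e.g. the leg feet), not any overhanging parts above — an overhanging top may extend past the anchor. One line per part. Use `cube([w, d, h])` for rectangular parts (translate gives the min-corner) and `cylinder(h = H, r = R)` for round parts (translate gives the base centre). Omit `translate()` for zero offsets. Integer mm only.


translate([472, 587, 0]) cylinder(h = 17, r = 114);
translate([472, 587, 17]) cylinder(h = 274, r = 43);
translate([472, 587, 291]) cylinder(h = 17, r = 114);


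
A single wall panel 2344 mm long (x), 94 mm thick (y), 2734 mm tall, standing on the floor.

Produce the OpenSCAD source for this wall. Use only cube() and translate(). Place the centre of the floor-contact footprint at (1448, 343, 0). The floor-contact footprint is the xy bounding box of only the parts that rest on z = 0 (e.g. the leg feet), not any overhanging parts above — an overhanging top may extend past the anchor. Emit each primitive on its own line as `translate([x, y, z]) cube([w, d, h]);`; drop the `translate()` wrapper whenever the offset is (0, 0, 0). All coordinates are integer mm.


translate([276, 296, 0]) cube([2344, 94, 2734]);


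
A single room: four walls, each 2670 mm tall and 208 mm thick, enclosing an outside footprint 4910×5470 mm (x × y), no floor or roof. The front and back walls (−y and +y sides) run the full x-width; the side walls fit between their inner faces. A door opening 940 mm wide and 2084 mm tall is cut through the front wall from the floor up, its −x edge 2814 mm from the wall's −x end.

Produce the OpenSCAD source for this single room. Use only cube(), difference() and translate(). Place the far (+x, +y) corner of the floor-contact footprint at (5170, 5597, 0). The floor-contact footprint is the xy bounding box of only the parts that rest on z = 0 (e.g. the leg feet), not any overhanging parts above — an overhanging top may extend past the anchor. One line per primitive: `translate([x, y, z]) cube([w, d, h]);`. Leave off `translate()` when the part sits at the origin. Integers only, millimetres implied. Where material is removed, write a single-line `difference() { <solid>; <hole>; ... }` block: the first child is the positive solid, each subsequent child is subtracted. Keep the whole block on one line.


difference() { translate([260, 127, 0]) cube([4910, 208, 2670]); translate([3074, 127, 0]) cube([940, 208, 2084]); }
translate([260, 5389, 0]) cube([4910, 208, 2670]);
translate([260, 335, 0]) cube([208, 5054, 2670]);
translate([4962, 335, 0]) cube([208, 5054, 2670]);


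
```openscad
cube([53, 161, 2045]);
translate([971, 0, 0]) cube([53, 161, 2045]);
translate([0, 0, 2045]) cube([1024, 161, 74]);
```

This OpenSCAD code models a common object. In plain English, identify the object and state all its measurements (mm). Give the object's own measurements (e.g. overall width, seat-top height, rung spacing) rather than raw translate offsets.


A door frame. The clear opening is 918 mm wide and 2045 mm high. Two 53 mm wide jambs, 161 mm deep, stand either side of the opening from the floor to the top of the opening. A 74 mm thick head sits across the top of both jambs, spanning the full outside width of the frame.


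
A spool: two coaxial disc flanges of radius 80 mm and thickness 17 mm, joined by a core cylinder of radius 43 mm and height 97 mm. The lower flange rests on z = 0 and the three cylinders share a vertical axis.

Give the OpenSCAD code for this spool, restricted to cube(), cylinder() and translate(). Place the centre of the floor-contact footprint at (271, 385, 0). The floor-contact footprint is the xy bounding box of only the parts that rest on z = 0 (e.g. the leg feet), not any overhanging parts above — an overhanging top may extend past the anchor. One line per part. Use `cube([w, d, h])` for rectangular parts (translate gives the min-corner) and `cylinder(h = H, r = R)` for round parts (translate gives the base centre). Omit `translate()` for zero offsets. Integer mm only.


translate([271, 385, 0]) cylinder(h = 17, r = 80);
translate([271, 385, 17]) cylinder(h = 97, r = 43);
translate([271, 385, 114]) cylinder(h = 17, r = 80);


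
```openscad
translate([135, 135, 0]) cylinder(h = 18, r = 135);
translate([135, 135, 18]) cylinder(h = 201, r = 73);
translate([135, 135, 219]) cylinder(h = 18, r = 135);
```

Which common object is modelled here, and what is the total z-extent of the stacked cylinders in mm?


A spool. The overall height is 237 mm.

Three coaxial cylinders, large–small–large — a spool. Two 18 mm flanges and a 201 mm core give 18 + 201 + 18 = 237 mm.


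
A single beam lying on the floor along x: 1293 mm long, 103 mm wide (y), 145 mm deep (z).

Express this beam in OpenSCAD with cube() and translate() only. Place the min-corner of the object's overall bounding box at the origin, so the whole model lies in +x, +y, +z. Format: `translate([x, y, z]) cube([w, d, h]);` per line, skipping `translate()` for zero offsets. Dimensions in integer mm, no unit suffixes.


cube([1293, 103, 145]);


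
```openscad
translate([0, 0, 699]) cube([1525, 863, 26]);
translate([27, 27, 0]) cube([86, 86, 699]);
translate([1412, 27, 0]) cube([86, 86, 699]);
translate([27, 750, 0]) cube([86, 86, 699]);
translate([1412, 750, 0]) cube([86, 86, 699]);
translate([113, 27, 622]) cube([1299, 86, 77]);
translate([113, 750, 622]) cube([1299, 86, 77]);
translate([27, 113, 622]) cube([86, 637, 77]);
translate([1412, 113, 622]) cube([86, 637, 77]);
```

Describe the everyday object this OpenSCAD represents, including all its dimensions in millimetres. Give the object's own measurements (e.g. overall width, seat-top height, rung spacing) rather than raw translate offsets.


A rectangular dining table. The top is 1525×863×26 mm with its upper surface at z = 725 mm. It stands on four 86×86 mm square legs, each inset 27 mm from the nearest pair of top edges, running from the floor to the underside of the top. Four apron rails, 86 mm thick and 77 mm tall, run between adjacent legs with their top edges flush with the underside of the top and their outer faces flush with the legs' outer faces.


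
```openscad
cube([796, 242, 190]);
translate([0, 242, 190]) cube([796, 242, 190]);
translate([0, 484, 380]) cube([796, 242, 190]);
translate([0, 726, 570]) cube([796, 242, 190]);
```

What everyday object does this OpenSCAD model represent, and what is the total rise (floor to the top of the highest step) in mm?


A staircase. The total rise is 760 mm.

4 identical blocks, each offset up and back from the previous — a staircase. Each step is 190 mm tall and there are 4 of them, so the total rise is 4 × 190 = 760 mm.


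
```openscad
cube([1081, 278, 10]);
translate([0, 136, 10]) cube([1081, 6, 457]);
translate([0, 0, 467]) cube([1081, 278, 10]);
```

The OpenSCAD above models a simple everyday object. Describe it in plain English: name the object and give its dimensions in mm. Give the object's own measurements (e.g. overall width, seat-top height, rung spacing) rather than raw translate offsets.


An I-beam lying along x, 1081 mm long. Overall section height 477 mm. Two flanges 278 mm wide (y) and 10 mm thick, one on the floor and one at the top; a web 6 mm thick runs between them, centred on the flange width.


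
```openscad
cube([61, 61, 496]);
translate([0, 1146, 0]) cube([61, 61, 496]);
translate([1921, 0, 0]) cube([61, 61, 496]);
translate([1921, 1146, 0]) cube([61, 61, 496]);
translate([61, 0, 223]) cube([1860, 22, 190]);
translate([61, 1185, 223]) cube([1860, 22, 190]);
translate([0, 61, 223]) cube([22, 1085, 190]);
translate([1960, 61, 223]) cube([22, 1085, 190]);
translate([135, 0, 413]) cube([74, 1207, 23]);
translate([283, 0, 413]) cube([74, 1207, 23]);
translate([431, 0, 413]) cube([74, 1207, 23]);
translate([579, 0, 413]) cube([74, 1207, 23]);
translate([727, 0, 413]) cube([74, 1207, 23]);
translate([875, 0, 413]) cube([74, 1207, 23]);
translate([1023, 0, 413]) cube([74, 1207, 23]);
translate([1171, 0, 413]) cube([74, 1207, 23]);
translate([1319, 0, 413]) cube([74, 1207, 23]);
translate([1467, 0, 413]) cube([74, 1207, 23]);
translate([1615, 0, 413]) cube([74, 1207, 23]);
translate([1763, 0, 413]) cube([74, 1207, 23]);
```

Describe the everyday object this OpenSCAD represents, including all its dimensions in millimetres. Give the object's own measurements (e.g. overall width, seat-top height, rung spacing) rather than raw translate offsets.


A bed frame 1982 mm long (x) by 1207 mm wide (y). Four 61×61 mm corner posts, 496 mm tall, at the corners of the footprint. Four rails of 22 mm thickness and 190 mm height run between adjacent posts with their undersides at z = 223 mm, their outer faces flush with the outside of the frame (the two x-running rails run between the posts' inner faces; the two y-running rails run between the posts' inner faces). 12 slats, each 74 mm wide (x) and 23 mm thick, lie across the top of the two x-running rails, running the full 1207 mm width of the frame in y; along x they sit between the end posts with a 74 mm gap after the −x posts and between neighbouring slats, leaving 84 mm before the +x posts.


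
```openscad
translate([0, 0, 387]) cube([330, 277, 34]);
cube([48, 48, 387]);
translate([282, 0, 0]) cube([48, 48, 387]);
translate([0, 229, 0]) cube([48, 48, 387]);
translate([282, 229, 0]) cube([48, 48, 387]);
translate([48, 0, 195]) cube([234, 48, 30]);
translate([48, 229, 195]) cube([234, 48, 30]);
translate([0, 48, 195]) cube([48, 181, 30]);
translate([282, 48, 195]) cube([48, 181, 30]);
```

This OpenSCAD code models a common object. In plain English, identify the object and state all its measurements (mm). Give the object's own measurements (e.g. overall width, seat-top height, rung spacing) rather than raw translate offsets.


A four-legged stool. The seat is a 330×277×34 mm slab whose top surface is at z = 421 mm; four square legs, each 48×48 mm in cross-section, run from the floor (z = 0) to the underside of the seat, each flush with a corner of the seat. Four stretchers, 48 mm wide and 30 mm tall, connect adjacent legs with their undersides at z = 195 mm, each running between the inner faces of the legs it joins and aligned with the legs' outer faces on the other axis.


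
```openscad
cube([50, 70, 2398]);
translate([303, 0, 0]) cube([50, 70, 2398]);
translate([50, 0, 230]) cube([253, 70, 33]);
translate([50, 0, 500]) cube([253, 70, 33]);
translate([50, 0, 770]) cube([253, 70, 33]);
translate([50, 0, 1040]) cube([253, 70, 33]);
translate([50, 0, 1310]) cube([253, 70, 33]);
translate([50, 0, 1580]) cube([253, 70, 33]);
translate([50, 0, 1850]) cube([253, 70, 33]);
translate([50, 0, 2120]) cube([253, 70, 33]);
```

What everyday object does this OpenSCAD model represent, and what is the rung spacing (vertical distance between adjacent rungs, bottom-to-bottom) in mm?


A ladder. The rung spacing is 270 mm.

Two tall 50×70 posts with 8 short bars between them — a ladder. Adjacent rungs sit at z = 230 and z = 500, so the spacing is 500 − 230 = 270 mm.


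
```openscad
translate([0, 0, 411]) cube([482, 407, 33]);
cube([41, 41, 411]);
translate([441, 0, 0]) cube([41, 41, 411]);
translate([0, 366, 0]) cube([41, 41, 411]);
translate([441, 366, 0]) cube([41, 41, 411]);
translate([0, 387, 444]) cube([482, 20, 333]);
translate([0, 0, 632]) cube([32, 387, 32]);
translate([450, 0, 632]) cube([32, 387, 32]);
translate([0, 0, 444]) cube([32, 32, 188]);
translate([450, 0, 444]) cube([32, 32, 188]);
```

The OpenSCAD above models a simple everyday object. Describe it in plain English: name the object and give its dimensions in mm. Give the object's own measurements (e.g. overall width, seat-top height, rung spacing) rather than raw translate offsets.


A chair. The seat is a 482×407×33 mm slab with its top at z = 444 mm, on four 41×41 mm corner legs (flush with the seat edges, standing on z = 0). A flat backrest 20 mm thick, 333 mm tall, spans the full seat width and rises from the seat top along its +y edge, rear face flush with the rear of the seat. Two armrests of 32×32 mm section run along each side from the seat's front edge to the front of the backrest, top faces 220 mm above the seat top and outer faces flush with the seat's x-edges; a 32×32 mm post under the front of each armrest stands on the seat at the front corner.


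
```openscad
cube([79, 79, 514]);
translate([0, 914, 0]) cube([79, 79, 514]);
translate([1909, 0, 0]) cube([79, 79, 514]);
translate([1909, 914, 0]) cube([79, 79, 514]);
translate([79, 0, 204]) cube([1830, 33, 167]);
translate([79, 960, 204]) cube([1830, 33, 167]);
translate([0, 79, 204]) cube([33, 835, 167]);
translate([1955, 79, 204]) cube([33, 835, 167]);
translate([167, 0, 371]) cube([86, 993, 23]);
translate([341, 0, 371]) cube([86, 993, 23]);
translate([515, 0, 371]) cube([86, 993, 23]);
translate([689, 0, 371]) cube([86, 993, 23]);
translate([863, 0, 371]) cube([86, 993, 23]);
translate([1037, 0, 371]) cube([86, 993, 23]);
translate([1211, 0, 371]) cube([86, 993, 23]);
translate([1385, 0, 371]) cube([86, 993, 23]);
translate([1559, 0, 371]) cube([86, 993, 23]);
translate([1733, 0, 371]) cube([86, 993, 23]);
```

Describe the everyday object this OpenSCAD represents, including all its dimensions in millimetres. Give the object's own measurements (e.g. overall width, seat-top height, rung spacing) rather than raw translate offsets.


A bed frame 1988 mm long (x) by 993 mm wide (y). Four 79×79 mm corner posts, 514 mm tall, at the corners of the footprint. Four rails of 33 mm thickness and 167 mm height run between adjacent posts with their undersides at z = 204 mm, their outer faces flush with the outside of the frame (the two x-running rails run between the posts' inner faces; the two y-running rails run between the posts' inner faces). 10 slats, each 86 mm wide (x) and 23 mm thick, lie across the top of the two x-running rails, running the full 993 mm width of the frame in y; along x they sit between the end posts with a 88 mm gap after the −x posts and between neighbouring slats, leaving 90 mm before the +x posts.


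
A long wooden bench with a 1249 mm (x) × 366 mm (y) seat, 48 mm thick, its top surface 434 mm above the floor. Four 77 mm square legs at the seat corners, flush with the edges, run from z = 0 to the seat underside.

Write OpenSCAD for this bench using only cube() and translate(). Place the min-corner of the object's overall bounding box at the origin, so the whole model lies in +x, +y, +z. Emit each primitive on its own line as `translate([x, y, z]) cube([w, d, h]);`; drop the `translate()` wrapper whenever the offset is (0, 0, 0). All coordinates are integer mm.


translate([0, 0, 386]) cube([1249, 366, 48]);
cube([77, 77, 386]);
translate([0, 289, 0]) cube([77, 77, 386]);
translate([1172, 0, 0]) cube([77, 77, 386]);
translate([1172, 289, 0]) cube([77, 77, 386]);


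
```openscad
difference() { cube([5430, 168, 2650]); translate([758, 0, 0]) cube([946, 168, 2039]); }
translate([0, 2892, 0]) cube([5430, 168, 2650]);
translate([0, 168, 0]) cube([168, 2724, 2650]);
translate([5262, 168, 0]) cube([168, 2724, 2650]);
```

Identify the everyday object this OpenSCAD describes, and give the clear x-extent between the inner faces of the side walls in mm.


A single room. The interior width is 5094 mm.

Four walls enclosing a rectangle with a door in the front wall — a room. Outside width 5430 minus two 168 mm walls gives 5094 mm.


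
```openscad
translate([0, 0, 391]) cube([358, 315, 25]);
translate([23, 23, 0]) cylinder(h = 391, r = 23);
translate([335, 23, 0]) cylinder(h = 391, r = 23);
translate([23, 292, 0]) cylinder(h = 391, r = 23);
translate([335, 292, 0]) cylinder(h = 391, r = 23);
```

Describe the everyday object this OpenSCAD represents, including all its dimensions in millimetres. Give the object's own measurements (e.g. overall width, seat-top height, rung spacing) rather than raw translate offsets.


A four-legged stool. The seat is a 358×315×25 mm slab whose top surface is at z = 416 mm; four round legs, each 46 mm in diameter, run from the floor (z = 0) to the underside of the seat, each leg's axis is inset half a diameter from the nearest pair of seat edges (so the leg's bounding box is flush with the corner).


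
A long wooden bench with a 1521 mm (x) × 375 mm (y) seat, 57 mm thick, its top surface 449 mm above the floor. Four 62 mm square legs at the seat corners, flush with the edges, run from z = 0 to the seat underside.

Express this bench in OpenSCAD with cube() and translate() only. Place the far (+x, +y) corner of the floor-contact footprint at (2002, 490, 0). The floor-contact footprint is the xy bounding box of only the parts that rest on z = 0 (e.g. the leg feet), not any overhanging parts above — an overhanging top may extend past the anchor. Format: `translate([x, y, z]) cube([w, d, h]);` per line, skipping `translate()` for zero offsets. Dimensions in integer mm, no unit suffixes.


translate([481, 115, 392]) cube([1521, 375, 57]);
translate([481, 115, 0]) cube([62, 62, 392]);
translate([481, 428, 0]) cube([62, 62, 392]);
translate([1940, 115, 0]) cube([62, 62, 392]);
translate([1940, 428, 0]) cube([62, 62, 392]);


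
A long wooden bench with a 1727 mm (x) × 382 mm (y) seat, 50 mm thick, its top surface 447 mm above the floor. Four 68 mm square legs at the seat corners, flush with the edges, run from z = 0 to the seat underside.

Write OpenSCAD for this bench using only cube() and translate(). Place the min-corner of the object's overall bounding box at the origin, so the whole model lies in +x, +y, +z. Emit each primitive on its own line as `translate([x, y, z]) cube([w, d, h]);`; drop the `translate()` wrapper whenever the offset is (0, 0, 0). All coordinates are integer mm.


translate([0, 0, 397]) cube([1727, 382, 50]);
cube([68, 68, 397]);
translate([0, 314, 0]) cube([68, 68, 397]);
translate([1659, 0, 0]) cube([68, 68, 397]);
translate([1659, 314, 0]) cube([68, 68, 397]);


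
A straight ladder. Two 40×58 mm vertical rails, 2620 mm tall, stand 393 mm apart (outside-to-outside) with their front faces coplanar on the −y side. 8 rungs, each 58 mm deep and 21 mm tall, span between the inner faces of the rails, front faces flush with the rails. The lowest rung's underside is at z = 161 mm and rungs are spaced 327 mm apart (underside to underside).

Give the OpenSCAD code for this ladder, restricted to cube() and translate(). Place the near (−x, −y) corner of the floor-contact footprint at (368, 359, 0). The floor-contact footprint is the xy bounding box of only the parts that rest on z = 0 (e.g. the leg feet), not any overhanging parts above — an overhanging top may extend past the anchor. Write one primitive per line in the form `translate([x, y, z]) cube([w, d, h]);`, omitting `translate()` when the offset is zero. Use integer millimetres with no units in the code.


translate([368, 359, 0]) cube([40, 58, 2620]);
translate([721, 359, 0]) cube([40, 58, 2620]);
translate([408, 359, 161]) cube([313, 58, 21]);
translate([408, 359, 488]) cube([313, 58, 21]);
translate([408, 359, 815]) cube([313, 58, 21]);
translate([408, 359, 1142]) cube([313, 58, 21]);
translate([408, 359, 1469]) cube([313, 58, 21]);
translate([408, 359, 1796]) cube([313, 58, 21]);
translate([408, 359, 2123]) cube([313, 58, 21]);
translate([408, 359, 2450]) cube([313, 58, 21]);


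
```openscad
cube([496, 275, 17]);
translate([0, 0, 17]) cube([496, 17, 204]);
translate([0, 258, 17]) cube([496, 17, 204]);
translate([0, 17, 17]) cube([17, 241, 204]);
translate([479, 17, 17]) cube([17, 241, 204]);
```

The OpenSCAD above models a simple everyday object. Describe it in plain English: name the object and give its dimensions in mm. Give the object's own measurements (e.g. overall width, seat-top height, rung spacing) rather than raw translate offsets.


An open-topped rectangular box: outside dimensions 496×275×221 mm, with a uniform wall and base thickness of 17 mm. The base is a full 496×275 slab on the floor; four walls sit on top of the base. The front and back walls (the −y and +y sides) span the full width; the two side walls fit between them.


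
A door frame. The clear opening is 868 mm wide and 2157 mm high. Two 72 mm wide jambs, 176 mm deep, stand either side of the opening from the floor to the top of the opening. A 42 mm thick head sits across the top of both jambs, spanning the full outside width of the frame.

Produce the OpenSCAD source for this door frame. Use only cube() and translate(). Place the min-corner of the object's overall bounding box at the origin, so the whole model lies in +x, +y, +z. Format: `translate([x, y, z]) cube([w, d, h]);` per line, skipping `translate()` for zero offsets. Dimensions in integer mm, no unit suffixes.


cube([72, 176, 2157]);
translate([940, 0, 0]) cube([72, 176, 2157]);
translate([0, 0, 2157]) cube([1012, 176, 42]);
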